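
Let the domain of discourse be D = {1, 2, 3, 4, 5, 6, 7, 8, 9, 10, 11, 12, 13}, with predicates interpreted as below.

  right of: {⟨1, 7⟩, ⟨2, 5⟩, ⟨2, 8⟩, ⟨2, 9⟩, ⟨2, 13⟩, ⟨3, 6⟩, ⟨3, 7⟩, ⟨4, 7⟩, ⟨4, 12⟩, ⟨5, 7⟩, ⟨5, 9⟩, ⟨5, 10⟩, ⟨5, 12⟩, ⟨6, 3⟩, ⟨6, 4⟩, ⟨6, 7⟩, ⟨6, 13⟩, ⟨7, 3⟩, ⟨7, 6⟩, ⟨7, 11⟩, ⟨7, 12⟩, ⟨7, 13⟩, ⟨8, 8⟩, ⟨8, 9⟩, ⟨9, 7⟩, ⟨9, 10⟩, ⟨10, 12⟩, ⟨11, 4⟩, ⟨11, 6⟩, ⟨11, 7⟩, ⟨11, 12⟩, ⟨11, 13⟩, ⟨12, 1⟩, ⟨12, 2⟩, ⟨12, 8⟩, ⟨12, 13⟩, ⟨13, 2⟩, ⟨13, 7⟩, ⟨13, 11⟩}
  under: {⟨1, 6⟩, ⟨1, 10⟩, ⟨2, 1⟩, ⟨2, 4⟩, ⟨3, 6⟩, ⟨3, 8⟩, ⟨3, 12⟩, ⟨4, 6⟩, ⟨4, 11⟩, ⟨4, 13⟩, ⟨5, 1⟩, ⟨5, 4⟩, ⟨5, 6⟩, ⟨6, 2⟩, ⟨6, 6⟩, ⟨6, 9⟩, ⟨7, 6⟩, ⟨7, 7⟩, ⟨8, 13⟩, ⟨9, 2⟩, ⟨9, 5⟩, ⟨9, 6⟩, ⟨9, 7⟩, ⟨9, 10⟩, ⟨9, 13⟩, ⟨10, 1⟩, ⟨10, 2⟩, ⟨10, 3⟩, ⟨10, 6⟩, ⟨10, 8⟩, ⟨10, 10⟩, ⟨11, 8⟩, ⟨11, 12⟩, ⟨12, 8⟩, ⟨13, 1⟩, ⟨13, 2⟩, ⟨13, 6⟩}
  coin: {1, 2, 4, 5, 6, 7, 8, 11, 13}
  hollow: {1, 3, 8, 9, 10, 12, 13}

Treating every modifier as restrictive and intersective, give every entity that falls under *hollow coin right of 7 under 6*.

⟦right of 7⟧ = {x : ⟨x, 7⟩ ∈ ⟦right of⟧} = {1, 3, 4, 5, 6, 9, 11, 13}
⟦under 6⟧ = {x : ⟨x, 6⟩ ∈ ⟦under⟧} = {1, 3, 4, 5, 6, 7, 9, 10, 13}
⟦coin⟧ = {1, 2, 4, 5, 6, 7, 8, 11, 13}
… ∩ ⟦right of 7⟧ = {1, 2, 4, 5, 6, 7, 8, 11, 13} ∩ {1, 3, 4, 5, 6, 9, 11, 13} = {1, 4, 5, 6, 11, 13}
… ∩ ⟦under 6⟧ = {1, 4, 5, 6, 11, 13} ∩ {1, 3, 4, 5, 6, 7, 9, 10, 13} = {1, 4, 5, 6, 13}
… ∩ ⟦hollow⟧ = {1, 4, 5, 6, 13} ∩ {1, 3, 8, 9, 10, 12, 13} = {1, 13}
So ⟦hollow coin right of 7 under 6⟧ = {1, 13}.

{1, 13}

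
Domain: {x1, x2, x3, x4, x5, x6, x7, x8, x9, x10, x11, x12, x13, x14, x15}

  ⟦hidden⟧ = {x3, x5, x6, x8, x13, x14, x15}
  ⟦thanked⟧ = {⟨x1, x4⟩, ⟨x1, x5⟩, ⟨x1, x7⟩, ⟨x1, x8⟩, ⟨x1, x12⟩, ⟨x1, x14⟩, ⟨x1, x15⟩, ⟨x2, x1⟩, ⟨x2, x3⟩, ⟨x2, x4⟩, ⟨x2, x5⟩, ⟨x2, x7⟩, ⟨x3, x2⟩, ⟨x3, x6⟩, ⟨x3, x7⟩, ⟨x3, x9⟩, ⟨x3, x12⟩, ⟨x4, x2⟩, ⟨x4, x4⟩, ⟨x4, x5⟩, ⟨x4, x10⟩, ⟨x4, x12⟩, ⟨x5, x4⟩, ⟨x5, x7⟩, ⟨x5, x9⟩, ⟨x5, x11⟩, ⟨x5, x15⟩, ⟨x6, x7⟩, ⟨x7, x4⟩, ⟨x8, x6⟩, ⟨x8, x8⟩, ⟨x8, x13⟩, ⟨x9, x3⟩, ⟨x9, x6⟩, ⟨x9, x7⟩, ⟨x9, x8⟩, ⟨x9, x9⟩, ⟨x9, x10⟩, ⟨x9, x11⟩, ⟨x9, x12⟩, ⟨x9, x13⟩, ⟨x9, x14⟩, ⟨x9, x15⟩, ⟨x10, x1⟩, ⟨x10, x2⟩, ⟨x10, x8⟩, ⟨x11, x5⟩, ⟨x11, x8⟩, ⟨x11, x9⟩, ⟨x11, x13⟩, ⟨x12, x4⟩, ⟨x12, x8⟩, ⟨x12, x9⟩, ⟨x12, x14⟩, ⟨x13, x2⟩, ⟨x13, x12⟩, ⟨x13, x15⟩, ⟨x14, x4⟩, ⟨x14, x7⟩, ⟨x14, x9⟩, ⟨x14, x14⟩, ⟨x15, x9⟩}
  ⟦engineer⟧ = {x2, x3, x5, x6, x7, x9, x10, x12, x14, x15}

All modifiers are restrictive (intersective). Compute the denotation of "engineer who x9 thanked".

{x3, x6, x7, x9, x10, x12, x14, x15}

⟦who x9 thanked⟧ = {x : ⟨x9, x⟩ ∈ ⟦thanked⟧} = {x3, x6, x7, x8, x9, x10, x11, x12, x13, x14, x15}
⟦engineer⟧ = {x2, x3, x5, x6, x7, x9, x10, x12, x14, x15}
… ∩ ⟦who x9 thanked⟧ = {x2, x3, x5, x6, x7, x9, x10, x12, x14, x15} ∩ {x3, x6, x7, x8, x9, x10, x11, x12, x13, x14, x15} = {x3, x6, x7, x9, x10, x12, x14, x15}
So ⟦engineer who x9 thanked⟧ = {x3, x6, x7, x9, x10, x12, x14, x15}.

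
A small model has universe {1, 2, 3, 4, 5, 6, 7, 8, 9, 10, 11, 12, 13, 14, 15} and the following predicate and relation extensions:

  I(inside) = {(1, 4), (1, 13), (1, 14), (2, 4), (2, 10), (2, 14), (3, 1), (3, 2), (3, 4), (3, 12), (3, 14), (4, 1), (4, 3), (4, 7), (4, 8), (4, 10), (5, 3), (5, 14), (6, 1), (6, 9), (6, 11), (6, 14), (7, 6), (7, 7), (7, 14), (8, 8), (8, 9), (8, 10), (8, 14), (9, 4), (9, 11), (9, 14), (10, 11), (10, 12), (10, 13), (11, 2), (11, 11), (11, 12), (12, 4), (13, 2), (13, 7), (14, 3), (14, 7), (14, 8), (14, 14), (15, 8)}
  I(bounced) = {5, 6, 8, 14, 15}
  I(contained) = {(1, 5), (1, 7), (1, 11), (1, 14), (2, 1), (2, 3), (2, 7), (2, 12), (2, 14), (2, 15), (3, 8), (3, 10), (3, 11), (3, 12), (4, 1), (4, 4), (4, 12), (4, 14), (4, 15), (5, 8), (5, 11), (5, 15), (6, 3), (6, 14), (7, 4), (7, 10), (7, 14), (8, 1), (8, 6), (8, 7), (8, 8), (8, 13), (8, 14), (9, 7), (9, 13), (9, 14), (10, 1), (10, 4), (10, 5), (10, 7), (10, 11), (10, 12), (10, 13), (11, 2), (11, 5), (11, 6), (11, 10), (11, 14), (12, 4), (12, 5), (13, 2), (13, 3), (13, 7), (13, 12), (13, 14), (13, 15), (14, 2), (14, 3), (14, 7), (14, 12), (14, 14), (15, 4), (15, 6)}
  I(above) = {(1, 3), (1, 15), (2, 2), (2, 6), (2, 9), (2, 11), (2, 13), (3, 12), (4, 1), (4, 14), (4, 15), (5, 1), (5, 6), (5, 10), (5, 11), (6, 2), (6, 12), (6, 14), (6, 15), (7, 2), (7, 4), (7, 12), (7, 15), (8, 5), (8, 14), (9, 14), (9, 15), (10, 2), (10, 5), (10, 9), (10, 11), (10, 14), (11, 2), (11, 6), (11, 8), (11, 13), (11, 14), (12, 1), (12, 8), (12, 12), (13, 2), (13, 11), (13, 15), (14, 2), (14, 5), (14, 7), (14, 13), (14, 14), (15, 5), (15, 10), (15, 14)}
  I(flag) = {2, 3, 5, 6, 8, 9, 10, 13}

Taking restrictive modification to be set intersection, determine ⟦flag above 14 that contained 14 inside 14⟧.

{6, 8, 9}

⟦above 14⟧ = {x : ⟨x, 14⟩ ∈ ⟦above⟧} = {4, 6, 8, 9, 10, 11, 14, 15}
⟦that contained 14⟧ = {x : ⟨x, 14⟩ ∈ ⟦contained⟧} = {1, 2, 4, 6, 7, 8, 9, 11, 13, 14}
⟦inside 14⟧ = {x : ⟨x, 14⟩ ∈ ⟦inside⟧} = {1, 2, 3, 5, 6, 7, 8, 9, 14}
⟦flag⟧ = {2, 3, 5, 6, 8, 9, 10, 13}
… ∩ ⟦above 14⟧ = {2, 3, 5, 6, 8, 9, 10, 13} ∩ {4, 6, 8, 9, 10, 11, 14, 15} = {6, 8, 9, 10}
… ∩ ⟦that contained 14⟧ = {6, 8, 9, 10} ∩ {1, 2, 4, 6, 7, 8, 9, 11, 13, 14} = {6, 8, 9}
… ∩ ⟦inside 14⟧ = {6, 8, 9} ∩ {1, 2, 3, 5, 6, 7, 8, 9, 14} = {6, 8, 9}
So ⟦flag above 14 that contained 14 inside 14⟧ = {6, 8, 9}.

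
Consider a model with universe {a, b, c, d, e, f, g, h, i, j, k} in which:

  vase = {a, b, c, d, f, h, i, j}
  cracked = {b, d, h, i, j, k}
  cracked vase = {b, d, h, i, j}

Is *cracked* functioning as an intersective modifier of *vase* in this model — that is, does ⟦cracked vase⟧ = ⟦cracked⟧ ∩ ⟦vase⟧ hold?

yes

⟦cracked⟧ ∩ ⟦vase⟧ = {b, d, h, i, j, k} ∩ {a, b, c, d, f, h, i, j} = {b, d, h, i, j}
Observed ⟦cracked vase⟧ = {b, d, h, i, j}.
These coincide, so the modifier is intersective here.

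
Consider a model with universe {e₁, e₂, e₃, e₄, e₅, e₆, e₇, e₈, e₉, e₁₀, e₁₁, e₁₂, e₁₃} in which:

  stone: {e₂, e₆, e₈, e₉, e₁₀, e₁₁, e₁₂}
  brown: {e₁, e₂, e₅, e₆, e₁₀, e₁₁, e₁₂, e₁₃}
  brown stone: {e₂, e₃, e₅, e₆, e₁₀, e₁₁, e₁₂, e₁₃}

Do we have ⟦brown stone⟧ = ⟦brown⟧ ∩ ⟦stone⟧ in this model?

⟦brown⟧ ∩ ⟦stone⟧ = {e₁, e₂, e₅, e₆, e₁₀, e₁₁, e₁₂, e₁₃} ∩ {e₂, e₆, e₈, e₉, e₁₀, e₁₁, e₁₂} = {e₂, e₆, e₁₀, e₁₁, e₁₂}
Observed ⟦brown stone⟧ = {e₂, e₃, e₅, e₆, e₁₀, e₁₁, e₁₂, e₁₃}.
These differ, so the modifier is not intersective in this model.

no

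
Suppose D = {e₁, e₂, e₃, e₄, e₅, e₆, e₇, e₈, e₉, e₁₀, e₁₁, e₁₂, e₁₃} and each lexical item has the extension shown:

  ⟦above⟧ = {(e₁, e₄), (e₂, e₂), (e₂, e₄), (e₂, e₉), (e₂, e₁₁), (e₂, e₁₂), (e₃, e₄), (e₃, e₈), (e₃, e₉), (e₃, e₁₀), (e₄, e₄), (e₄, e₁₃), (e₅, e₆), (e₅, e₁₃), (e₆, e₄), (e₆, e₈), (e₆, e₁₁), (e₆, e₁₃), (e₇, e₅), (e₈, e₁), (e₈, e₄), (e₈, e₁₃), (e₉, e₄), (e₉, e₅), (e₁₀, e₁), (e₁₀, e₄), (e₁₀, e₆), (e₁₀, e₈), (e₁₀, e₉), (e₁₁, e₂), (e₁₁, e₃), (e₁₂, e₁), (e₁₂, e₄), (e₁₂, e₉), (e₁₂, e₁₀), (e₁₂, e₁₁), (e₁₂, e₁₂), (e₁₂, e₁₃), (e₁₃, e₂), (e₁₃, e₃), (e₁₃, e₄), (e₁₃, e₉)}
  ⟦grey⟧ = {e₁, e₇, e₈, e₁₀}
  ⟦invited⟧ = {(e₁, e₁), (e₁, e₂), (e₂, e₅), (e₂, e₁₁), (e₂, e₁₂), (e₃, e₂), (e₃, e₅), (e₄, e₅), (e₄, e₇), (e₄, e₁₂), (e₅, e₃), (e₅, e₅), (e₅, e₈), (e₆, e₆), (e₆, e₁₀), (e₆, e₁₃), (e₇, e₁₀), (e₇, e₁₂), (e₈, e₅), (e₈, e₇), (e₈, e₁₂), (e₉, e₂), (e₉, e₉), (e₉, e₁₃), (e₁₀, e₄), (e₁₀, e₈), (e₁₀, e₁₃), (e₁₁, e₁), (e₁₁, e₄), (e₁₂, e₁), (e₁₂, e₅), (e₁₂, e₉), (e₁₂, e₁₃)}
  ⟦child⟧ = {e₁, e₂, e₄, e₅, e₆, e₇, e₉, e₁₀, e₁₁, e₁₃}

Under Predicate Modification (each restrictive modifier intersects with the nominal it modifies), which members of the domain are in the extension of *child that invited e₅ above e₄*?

{e₂, e₄}

⟦that invited e₅⟧ = {x : ⟨x, e₅⟩ ∈ ⟦invited⟧} = {e₂, e₃, e₄, e₅, e₈, e₁₂}
⟦above e₄⟧ = {x : ⟨x, e₄⟩ ∈ ⟦above⟧} = {e₁, e₂, e₃, e₄, e₆, e₈, e₉, e₁₀, e₁₂, e₁₃}
⟦child⟧ = {e₁, e₂, e₄, e₅, e₆, e₇, e₉, e₁₀, e₁₁, e₁₃}
… ∩ ⟦that invited e₅⟧ = {e₁, e₂, e₄, e₅, e₆, e₇, e₉, e₁₀, e₁₁, e₁₃} ∩ {e₂, e₃, e₄, e₅, e₈, e₁₂} = {e₂, e₄, e₅}
… ∩ ⟦above e₄⟧ = {e₂, e₄, e₅} ∩ {e₁, e₂, e₃, e₄, e₆, e₈, e₉, e₁₀, e₁₂, e₁₃} = {e₂, e₄}
So ⟦child that invited e₅ above e₄⟧ = {e₂, e₄}.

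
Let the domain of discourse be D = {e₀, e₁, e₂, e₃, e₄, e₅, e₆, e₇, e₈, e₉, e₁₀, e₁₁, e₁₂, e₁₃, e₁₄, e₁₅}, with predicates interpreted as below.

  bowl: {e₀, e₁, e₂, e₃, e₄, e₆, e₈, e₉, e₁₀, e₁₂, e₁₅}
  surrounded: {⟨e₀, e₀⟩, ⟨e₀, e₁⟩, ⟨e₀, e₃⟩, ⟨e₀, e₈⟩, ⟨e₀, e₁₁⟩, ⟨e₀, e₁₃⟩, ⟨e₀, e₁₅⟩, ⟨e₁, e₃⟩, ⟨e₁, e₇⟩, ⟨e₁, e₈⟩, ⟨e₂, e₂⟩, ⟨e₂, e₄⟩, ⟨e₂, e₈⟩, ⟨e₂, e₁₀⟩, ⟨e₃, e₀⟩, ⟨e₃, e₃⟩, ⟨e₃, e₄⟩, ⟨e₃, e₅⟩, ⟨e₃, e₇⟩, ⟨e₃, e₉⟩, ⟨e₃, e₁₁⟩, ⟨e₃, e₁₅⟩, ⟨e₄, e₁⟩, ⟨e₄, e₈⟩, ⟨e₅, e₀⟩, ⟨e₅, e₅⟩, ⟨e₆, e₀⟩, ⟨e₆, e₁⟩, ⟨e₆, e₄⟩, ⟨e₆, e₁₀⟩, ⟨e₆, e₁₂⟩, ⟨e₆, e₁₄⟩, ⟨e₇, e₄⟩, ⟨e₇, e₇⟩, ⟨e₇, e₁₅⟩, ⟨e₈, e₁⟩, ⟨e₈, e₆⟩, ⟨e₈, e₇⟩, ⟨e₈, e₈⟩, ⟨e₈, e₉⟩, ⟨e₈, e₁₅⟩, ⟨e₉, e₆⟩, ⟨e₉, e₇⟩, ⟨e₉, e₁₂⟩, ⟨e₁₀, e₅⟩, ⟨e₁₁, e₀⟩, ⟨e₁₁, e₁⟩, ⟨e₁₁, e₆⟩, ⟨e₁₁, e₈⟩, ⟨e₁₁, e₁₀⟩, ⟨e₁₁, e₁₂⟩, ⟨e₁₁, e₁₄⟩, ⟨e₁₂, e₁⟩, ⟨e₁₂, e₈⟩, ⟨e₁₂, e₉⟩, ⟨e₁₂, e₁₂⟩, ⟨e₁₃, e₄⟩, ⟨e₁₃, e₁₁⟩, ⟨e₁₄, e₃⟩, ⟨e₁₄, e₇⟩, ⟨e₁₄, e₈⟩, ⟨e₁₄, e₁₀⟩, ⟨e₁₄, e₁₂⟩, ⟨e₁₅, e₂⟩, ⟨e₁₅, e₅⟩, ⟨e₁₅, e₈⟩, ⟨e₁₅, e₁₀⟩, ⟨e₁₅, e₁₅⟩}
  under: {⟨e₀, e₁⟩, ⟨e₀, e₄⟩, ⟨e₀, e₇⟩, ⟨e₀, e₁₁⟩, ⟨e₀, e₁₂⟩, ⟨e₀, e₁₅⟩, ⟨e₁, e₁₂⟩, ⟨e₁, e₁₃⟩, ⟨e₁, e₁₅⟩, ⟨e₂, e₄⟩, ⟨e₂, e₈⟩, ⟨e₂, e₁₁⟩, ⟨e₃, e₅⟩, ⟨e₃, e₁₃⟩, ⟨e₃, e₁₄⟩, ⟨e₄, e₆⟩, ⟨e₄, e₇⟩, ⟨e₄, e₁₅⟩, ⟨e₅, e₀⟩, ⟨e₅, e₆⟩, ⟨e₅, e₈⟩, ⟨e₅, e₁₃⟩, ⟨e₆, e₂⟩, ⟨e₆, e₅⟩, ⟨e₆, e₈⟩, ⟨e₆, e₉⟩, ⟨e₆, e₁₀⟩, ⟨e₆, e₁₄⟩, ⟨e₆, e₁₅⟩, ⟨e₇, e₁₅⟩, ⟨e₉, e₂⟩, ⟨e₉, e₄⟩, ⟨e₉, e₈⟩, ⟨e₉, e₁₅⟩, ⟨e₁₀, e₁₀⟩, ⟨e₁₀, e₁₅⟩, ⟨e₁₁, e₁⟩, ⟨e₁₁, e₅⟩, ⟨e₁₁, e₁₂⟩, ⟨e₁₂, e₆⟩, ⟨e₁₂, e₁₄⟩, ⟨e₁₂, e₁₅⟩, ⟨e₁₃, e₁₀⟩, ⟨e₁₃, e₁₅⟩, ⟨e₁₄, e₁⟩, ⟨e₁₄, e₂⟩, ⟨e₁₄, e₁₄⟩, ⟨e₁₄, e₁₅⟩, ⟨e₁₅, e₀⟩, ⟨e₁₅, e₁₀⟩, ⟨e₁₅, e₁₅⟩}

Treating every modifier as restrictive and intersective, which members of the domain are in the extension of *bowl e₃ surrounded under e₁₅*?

⟦e₃ surrounded⟧ = {x : ⟨e₃, x⟩ ∈ ⟦surrounded⟧} = {e₀, e₃, e₄, e₅, e₇, e₉, e₁₁, e₁₅}
⟦under e₁₅⟧ = {x : ⟨x, e₁₅⟩ ∈ ⟦under⟧} = {e₀, e₁, e₄, e₆, e₇, e₉, e₁₀, e₁₂, e₁₃, e₁₄, e₁₅}
⟦bowl⟧ = {e₀, e₁, e₂, e₃, e₄, e₆, e₈, e₉, e₁₀, e₁₂, e₁₅}
… ∩ ⟦e₃ surrounded⟧ = {e₀, e₁, e₂, e₃, e₄, e₆, e₈, e₉, e₁₀, e₁₂, e₁₅} ∩ {e₀, e₃, e₄, e₅, e₇, e₉, e₁₁, e₁₅} = {e₀, e₃, e₄, e₉, e₁₅}
… ∩ ⟦under e₁₅⟧ = {e₀, e₃, e₄, e₉, e₁₅} ∩ {e₀, e₁, e₄, e₆, e₇, e₉, e₁₀, e₁₂, e₁₃, e₁₄, e₁₅} = {e₀, e₄, e₉, e₁₅}
So ⟦bowl e₃ surrounded under e₁₅⟧ = {e₀, e₄, e₉, e₁₅}.

{e₀, e₄, e₉, e₁₅}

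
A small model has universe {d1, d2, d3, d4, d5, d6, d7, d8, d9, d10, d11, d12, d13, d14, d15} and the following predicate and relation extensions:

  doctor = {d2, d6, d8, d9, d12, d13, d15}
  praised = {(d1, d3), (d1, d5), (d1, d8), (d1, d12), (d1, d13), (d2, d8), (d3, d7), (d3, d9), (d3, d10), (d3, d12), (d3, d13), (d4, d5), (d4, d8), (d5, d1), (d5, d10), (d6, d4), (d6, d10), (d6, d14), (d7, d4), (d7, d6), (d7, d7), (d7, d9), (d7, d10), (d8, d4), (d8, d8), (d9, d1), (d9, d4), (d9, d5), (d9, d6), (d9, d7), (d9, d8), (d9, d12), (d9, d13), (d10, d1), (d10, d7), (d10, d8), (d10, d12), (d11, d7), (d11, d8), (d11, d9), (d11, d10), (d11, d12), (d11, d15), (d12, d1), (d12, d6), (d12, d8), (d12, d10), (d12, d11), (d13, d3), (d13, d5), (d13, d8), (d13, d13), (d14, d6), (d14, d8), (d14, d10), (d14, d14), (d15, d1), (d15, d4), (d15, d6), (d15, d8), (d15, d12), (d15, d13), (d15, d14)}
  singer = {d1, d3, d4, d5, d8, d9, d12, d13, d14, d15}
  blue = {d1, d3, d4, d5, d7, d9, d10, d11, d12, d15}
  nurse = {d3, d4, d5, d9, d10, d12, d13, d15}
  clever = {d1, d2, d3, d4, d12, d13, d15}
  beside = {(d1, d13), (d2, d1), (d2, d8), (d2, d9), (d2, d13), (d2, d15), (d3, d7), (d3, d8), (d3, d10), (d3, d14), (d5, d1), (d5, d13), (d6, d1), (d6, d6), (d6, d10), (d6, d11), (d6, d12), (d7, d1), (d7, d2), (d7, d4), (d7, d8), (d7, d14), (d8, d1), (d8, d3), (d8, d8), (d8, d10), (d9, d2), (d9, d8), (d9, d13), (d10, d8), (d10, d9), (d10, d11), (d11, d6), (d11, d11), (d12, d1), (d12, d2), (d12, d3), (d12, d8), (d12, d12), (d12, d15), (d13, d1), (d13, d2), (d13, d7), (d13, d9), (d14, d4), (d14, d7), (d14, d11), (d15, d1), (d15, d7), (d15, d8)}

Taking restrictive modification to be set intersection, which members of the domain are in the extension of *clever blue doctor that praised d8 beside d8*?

⟦that praised d8⟧ = {x : ⟨x, d8⟩ ∈ ⟦praised⟧} = {d1, d2, d4, d8, d9, d10, d11, d12, d13, d14, d15}
⟦beside d8⟧ = {x : ⟨x, d8⟩ ∈ ⟦beside⟧} = {d2, d3, d7, d8, d9, d10, d12, d15}
⟦doctor⟧ = {d2, d6, d8, d9, d12, d13, d15}
… ∩ ⟦that praised d8⟧ = {d2, d6, d8, d9, d12, d13, d15} ∩ {d1, d2, d4, d8, d9, d10, d11, d12, d13, d14, d15} = {d2, d8, d9, d12, d13, d15}
… ∩ ⟦beside d8⟧ = {d2, d8, d9, d12, d13, d15} ∩ {d2, d3, d7, d8, d9, d10, d12, d15} = {d2, d8, d9, d12, d15}
… ∩ ⟦clever⟧ = {d2, d8, d9, d12, d15} ∩ {d1, d2, d3, d4, d12, d13, d15} = {d2, d12, d15}
… ∩ ⟦blue⟧ = {d2, d12, d15} ∩ {d1, d3, d4, d5, d7, d9, d10, d11, d12, d15} = {d12, d15}
So ⟦clever blue doctor that praised d8 beside d8⟧ = {d12, d15}.

{d12, d15}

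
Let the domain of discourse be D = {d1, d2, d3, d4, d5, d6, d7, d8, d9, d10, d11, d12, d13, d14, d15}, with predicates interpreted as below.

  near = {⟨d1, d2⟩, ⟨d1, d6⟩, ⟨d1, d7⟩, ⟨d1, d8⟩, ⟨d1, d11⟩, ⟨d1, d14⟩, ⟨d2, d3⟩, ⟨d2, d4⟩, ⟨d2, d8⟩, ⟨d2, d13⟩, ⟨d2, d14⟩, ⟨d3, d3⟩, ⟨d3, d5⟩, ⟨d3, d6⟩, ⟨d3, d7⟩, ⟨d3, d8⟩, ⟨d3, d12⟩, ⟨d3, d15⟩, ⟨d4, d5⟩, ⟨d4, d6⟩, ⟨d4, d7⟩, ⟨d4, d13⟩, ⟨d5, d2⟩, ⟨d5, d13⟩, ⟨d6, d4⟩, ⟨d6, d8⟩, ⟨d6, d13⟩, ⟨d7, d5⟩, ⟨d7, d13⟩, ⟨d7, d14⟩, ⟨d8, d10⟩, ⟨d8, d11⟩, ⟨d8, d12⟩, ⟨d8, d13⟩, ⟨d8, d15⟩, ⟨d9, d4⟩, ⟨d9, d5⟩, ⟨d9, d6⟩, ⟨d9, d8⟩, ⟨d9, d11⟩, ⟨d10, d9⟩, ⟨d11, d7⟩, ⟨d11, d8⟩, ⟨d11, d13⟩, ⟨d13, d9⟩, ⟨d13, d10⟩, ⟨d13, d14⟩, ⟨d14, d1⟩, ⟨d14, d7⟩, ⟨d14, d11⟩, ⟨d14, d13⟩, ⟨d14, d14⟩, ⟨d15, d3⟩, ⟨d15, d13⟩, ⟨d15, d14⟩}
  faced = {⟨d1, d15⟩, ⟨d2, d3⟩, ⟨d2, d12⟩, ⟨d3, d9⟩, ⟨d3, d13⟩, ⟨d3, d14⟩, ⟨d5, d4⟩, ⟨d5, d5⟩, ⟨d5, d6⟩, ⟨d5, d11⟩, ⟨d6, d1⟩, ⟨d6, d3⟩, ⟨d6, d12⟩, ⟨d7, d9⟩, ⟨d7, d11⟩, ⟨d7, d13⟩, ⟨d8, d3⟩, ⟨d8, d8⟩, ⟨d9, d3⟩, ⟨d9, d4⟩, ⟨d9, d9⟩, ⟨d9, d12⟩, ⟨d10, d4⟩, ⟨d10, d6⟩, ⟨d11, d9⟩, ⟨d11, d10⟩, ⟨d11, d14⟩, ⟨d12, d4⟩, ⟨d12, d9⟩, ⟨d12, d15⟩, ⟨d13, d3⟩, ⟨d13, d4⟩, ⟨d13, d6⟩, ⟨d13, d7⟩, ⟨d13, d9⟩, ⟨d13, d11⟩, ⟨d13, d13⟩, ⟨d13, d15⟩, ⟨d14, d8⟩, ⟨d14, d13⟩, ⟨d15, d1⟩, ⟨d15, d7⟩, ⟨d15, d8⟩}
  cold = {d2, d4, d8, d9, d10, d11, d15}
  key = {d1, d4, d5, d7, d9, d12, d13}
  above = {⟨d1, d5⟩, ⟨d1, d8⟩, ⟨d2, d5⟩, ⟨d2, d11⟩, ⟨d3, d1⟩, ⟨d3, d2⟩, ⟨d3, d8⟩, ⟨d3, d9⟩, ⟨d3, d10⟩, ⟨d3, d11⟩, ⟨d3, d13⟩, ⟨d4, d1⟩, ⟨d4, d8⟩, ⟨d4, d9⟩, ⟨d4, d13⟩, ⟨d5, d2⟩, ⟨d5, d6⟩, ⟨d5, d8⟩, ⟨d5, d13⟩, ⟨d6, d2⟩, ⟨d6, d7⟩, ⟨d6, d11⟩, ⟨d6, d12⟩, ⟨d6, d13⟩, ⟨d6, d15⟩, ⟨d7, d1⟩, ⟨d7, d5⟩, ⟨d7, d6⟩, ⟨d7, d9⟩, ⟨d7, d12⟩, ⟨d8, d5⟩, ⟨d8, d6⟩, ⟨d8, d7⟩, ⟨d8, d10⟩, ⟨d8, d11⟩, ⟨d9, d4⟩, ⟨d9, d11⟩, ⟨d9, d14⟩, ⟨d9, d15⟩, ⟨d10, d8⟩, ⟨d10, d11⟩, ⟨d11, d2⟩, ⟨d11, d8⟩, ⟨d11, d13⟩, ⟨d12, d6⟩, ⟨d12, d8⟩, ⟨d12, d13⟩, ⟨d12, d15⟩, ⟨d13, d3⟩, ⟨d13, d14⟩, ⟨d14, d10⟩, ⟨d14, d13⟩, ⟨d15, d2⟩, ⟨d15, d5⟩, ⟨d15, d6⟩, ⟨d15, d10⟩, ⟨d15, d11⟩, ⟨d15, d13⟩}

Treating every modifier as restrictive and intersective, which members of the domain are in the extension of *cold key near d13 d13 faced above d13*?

{d4}

⟦near d13⟧ = {x : ⟨x, d13⟩ ∈ ⟦near⟧} = {d2, d4, d5, d6, d7, d8, d11, d14, d15}
⟦d13 faced⟧ = {x : ⟨d13, x⟩ ∈ ⟦faced⟧} = {d3, d4, d6, d7, d9, d11, d13, d15}
⟦above d13⟧ = {x : ⟨x, d13⟩ ∈ ⟦above⟧} = {d3, d4, d5, d6, d11, d12, d14, d15}
⟦key⟧ = {d1, d4, d5, d7, d9, d12, d13}
… ∩ ⟦near d13⟧ = {d1, d4, d5, d7, d9, d12, d13} ∩ {d2, d4, d5, d6, d7, d8, d11, d14, d15} = {d4, d5, d7}
… ∩ ⟦d13 faced⟧ = {d4, d5, d7} ∩ {d3, d4, d6, d7, d9, d11, d13, d15} = {d4, d7}
… ∩ ⟦above d13⟧ = {d4, d7} ∩ {d3, d4, d5, d6, d11, d12, d14, d15} = {d4}
… ∩ ⟦cold⟧ = {d4} ∩ {d2, d4, d8, d9, d10, d11, d15} = {d4}
So ⟦cold key near d13 d13 faced above d13⟧ = {d4}.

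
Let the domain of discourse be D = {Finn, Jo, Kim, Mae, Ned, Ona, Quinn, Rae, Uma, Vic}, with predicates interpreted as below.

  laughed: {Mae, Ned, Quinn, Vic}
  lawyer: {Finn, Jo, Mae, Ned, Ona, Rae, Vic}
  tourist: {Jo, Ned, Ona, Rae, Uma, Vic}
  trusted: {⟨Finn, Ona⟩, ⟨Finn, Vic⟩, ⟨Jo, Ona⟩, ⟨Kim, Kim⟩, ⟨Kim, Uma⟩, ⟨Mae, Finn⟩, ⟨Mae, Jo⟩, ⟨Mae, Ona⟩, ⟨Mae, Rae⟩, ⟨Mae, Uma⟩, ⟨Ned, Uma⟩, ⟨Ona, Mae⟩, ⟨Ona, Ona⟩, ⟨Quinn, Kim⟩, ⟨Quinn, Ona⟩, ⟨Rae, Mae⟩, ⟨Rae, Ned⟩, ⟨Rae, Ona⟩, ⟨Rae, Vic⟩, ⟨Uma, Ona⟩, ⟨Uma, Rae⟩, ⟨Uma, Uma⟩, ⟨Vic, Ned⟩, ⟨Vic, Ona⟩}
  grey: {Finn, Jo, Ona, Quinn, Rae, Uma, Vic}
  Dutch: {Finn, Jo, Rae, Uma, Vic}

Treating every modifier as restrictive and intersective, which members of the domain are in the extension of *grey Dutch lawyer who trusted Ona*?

{Finn, Jo, Rae, Vic}

⟦who trusted Ona⟧ = {x : ⟨x, Ona⟩ ∈ ⟦trusted⟧} = {Finn, Jo, Mae, Ona, Quinn, Rae, Uma, Vic}
⟦lawyer⟧ = {Finn, Jo, Mae, Ned, Ona, Rae, Vic}
… ∩ ⟦who trusted Ona⟧ = {Finn, Jo, Mae, Ned, Ona, Rae, Vic} ∩ {Finn, Jo, Mae, Ona, Quinn, Rae, Uma, Vic} = {Finn, Jo, Mae, Ona, Rae, Vic}
… ∩ ⟦grey⟧ = {Finn, Jo, Mae, Ona, Rae, Vic} ∩ {Finn, Jo, Ona, Quinn, Rae, Uma, Vic} = {Finn, Jo, Ona, Rae, Vic}
… ∩ ⟦Dutch⟧ = {Finn, Jo, Ona, Rae, Vic} ∩ {Finn, Jo, Rae, Uma, Vic} = {Finn, Jo, Rae, Vic}
So ⟦grey Dutch lawyer who trusted Ona⟧ = {Finn, Jo, Rae, Vic}.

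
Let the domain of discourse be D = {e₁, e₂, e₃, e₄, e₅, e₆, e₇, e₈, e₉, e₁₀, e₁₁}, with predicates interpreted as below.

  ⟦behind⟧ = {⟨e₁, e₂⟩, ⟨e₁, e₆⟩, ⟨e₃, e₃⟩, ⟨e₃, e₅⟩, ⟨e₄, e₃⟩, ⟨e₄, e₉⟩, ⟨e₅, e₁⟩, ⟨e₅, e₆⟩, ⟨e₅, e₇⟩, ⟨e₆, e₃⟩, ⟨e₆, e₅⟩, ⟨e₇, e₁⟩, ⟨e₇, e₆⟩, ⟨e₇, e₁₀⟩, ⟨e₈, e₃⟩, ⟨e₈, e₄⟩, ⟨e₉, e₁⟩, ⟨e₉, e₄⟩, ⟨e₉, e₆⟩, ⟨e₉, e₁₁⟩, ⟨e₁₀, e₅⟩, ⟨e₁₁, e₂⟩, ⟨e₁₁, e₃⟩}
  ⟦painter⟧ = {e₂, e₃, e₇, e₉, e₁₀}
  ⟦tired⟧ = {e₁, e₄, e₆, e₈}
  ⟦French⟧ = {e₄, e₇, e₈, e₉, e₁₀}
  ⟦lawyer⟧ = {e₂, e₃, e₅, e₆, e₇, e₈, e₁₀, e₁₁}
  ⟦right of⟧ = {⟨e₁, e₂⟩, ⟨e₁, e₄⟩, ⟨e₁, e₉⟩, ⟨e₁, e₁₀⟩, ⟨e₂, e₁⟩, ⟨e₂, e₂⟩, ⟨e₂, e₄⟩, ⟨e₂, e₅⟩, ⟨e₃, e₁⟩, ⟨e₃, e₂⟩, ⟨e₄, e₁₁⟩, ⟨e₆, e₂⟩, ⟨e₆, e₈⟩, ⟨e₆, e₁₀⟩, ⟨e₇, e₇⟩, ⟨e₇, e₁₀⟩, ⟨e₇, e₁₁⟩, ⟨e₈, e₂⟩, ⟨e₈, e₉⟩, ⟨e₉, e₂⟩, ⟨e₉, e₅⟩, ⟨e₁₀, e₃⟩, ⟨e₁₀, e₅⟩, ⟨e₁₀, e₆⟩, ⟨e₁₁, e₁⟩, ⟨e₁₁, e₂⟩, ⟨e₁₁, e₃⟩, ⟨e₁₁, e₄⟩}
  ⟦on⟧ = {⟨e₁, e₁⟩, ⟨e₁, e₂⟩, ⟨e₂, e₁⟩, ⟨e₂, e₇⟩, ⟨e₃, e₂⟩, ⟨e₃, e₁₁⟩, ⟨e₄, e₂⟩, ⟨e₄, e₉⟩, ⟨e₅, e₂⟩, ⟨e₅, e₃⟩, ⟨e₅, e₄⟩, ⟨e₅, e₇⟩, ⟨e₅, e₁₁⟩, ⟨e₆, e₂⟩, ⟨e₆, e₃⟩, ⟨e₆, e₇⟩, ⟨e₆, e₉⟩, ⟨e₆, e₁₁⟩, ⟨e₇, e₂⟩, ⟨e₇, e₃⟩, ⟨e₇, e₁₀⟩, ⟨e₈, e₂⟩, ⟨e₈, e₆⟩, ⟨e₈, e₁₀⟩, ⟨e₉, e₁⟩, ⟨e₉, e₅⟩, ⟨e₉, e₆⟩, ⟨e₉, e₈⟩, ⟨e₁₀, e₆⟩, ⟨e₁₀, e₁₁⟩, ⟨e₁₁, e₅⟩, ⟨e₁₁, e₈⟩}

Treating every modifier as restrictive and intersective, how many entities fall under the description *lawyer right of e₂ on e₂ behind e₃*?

3

⟦right of e₂⟧ = {x : ⟨x, e₂⟩ ∈ ⟦right of⟧} = {e₁, e₂, e₃, e₆, e₈, e₉, e₁₁}
⟦on e₂⟧ = {x : ⟨x, e₂⟩ ∈ ⟦on⟧} = {e₁, e₃, e₄, e₅, e₆, e₇, e₈}
⟦behind e₃⟧ = {x : ⟨x, e₃⟩ ∈ ⟦behind⟧} = {e₃, e₄, e₆, e₈, e₁₁}
⟦lawyer⟧ = {e₂, e₃, e₅, e₆, e₇, e₈, e₁₀, e₁₁}
… ∩ ⟦right of e₂⟧ = {e₂, e₃, e₅, e₆, e₇, e₈, e₁₀, e₁₁} ∩ {e₁, e₂, e₃, e₆, e₈, e₉, e₁₁} = {e₂, e₃, e₆, e₈, e₁₁}
… ∩ ⟦on e₂⟧ = {e₂, e₃, e₆, e₈, e₁₁} ∩ {e₁, e₃, e₄, e₅, e₆, e₇, e₈} = {e₃, e₆, e₈}
… ∩ ⟦behind e₃⟧ = {e₃, e₆, e₈} ∩ {e₃, e₄, e₆, e₈, e₁₁} = {e₃, e₆, e₈}
⟦lawyer right of e₂ on e₂ behind e₃⟧ = {e₃, e₆, e₈}, so the cardinality is 3.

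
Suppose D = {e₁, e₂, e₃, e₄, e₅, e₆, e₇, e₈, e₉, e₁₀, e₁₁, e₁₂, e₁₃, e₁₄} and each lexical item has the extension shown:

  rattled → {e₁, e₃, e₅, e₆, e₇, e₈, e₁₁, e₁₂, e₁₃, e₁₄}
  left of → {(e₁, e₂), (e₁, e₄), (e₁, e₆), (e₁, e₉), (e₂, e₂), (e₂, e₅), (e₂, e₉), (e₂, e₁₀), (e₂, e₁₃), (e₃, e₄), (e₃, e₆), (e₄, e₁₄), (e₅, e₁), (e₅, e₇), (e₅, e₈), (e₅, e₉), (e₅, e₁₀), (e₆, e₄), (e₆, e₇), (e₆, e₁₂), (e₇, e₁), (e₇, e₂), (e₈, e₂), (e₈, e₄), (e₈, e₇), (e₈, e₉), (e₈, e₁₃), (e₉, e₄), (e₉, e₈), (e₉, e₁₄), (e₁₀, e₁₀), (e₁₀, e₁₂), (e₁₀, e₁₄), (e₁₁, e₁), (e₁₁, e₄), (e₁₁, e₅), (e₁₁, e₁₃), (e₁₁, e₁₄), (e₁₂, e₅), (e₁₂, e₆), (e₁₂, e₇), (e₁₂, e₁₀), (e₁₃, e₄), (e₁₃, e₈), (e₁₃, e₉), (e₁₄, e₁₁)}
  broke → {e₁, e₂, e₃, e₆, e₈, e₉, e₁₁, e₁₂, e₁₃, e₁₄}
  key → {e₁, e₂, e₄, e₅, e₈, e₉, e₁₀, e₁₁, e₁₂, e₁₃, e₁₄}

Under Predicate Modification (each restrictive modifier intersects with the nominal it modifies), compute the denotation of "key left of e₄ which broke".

⟦left of e₄⟧ = {x : ⟨x, e₄⟩ ∈ ⟦left of⟧} = {e₁, e₃, e₆, e₈, e₉, e₁₁, e₁₃}
⟦which broke⟧ = ⟦broke⟧ = {e₁, e₂, e₃, e₆, e₈, e₉, e₁₁, e₁₂, e₁₃, e₁₄}
⟦key⟧ = {e₁, e₂, e₄, e₅, e₈, e₉, e₁₀, e₁₁, e₁₂, e₁₃, e₁₄}
… ∩ ⟦left of e₄⟧ = {e₁, e₂, e₄, e₅, e₈, e₉, e₁₀, e₁₁, e₁₂, e₁₃, e₁₄} ∩ {e₁, e₃, e₆, e₈, e₉, e₁₁, e₁₃} = {e₁, e₈, e₉, e₁₁, e₁₃}
… ∩ ⟦which broke⟧ = {e₁, e₈, e₉, e₁₁, e₁₃} ∩ {e₁, e₂, e₃, e₆, e₈, e₉, e₁₁, e₁₂, e₁₃, e₁₄} = {e₁, e₈, e₉, e₁₁, e₁₃}
So ⟦key left of e₄ which broke⟧ = {e₁, e₈, e₉, e₁₁, e₁₃}.

{e₁, e₈, e₉, e₁₁, e₁₃}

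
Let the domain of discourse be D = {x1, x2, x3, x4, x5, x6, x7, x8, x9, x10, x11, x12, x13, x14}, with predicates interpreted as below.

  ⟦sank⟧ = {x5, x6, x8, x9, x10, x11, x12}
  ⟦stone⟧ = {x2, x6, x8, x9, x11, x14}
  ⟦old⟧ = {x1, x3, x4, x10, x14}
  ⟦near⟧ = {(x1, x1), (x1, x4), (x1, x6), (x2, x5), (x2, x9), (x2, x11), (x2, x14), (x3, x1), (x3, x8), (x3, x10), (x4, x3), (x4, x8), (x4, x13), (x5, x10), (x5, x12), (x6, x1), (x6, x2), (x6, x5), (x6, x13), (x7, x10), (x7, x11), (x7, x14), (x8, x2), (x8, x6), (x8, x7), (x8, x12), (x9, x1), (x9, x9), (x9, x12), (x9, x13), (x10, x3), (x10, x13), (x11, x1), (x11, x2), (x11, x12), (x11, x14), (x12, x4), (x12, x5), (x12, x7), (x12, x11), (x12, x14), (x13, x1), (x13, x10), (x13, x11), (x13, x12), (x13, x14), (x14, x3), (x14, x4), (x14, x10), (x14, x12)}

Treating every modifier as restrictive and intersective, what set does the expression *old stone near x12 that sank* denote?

{}

⟦near x12⟧ = {x : ⟨x, x12⟩ ∈ ⟦near⟧} = {x5, x8, x9, x11, x13, x14}
⟦that sank⟧ = ⟦sank⟧ = {x5, x6, x8, x9, x10, x11, x12}
⟦stone⟧ = {x2, x6, x8, x9, x11, x14}
… ∩ ⟦near x12⟧ = {x2, x6, x8, x9, x11, x14} ∩ {x5, x8, x9, x11, x13, x14} = {x8, x9, x11, x14}
… ∩ ⟦that sank⟧ = {x8, x9, x11, x14} ∩ {x5, x6, x8, x9, x10, x11, x12} = {x8, x9, x11}
… ∩ ⟦old⟧ = {x8, x9, x11} ∩ {x1, x3, x4, x10, x14} = ∅
So ⟦old stone near x12 that sank⟧ = {}.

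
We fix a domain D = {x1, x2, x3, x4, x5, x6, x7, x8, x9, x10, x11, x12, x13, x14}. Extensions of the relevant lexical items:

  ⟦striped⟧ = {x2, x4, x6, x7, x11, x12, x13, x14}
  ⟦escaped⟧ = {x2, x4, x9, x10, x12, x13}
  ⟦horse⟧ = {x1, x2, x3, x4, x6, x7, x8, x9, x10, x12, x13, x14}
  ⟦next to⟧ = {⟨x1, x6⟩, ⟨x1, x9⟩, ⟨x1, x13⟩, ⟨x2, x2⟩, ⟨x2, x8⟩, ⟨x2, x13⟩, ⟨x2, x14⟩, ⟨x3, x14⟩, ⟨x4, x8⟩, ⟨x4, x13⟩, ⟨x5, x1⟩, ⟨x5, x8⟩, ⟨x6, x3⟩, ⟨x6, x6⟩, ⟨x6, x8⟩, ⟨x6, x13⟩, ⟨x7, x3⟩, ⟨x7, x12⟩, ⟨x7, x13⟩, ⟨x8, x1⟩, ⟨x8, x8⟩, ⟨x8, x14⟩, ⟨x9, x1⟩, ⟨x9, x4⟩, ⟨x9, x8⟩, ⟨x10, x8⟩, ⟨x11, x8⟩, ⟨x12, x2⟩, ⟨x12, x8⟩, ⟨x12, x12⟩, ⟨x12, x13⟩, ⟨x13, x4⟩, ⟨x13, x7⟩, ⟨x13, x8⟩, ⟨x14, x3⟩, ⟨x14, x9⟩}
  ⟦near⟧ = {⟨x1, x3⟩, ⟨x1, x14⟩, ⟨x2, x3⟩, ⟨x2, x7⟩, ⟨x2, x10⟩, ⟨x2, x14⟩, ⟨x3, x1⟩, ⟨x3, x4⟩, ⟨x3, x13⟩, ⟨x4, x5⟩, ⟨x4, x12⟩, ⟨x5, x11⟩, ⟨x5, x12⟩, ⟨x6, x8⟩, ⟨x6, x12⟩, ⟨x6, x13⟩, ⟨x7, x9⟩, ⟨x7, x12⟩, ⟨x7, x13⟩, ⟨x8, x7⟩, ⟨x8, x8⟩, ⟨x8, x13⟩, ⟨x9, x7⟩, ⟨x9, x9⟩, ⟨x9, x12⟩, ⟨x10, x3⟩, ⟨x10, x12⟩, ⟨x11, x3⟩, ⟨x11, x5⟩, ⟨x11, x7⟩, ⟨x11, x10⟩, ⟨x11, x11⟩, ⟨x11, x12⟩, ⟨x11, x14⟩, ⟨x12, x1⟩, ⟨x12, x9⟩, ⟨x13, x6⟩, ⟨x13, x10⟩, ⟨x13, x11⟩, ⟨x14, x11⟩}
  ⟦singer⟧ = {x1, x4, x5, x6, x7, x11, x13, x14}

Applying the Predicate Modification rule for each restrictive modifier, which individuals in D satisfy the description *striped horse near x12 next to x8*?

⟦near x12⟧ = {x : ⟨x, x12⟩ ∈ ⟦near⟧} = {x4, x5, x6, x7, x9, x10, x11}
⟦next to x8⟧ = {x : ⟨x, x8⟩ ∈ ⟦next to⟧} = {x2, x4, x5, x6, x8, x9, x10, x11, x12, x13}
⟦horse⟧ = {x1, x2, x3, x4, x6, x7, x8, x9, x10, x12, x13, x14}
… ∩ ⟦near x12⟧ = {x1, x2, x3, x4, x6, x7, x8, x9, x10, x12, x13, x14} ∩ {x4, x5, x6, x7, x9, x10, x11} = {x4, x6, x7, x9, x10}
… ∩ ⟦next to x8⟧ = {x4, x6, x7, x9, x10} ∩ {x2, x4, x5, x6, x8, x9, x10, x11, x12, x13} = {x4, x6, x9, x10}
… ∩ ⟦striped⟧ = {x4, x6, x9, x10} ∩ {x2, x4, x6, x7, x11, x12, x13, x14} = {x4, x6}
So ⟦striped horse near x12 next to x8⟧ = {x4, x6}.

{x4, x6}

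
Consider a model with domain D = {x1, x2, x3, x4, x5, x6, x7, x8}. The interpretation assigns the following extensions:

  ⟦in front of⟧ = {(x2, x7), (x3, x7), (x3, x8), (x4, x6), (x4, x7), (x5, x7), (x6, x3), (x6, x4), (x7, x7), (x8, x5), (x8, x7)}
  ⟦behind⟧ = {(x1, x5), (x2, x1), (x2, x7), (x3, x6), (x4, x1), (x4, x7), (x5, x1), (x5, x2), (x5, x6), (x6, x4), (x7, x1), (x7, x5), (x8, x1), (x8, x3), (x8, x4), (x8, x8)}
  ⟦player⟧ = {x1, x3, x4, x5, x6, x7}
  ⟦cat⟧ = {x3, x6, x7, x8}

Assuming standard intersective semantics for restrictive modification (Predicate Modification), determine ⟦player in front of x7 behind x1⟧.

{x4, x5, x7}

⟦in front of x7⟧ = {x : ⟨x, x7⟩ ∈ ⟦in front of⟧} = {x2, x3, x4, x5, x7, x8}
⟦behind x1⟧ = {x : ⟨x, x1⟩ ∈ ⟦behind⟧} = {x2, x4, x5, x7, x8}
⟦player⟧ = {x1, x3, x4, x5, x6, x7}
… ∩ ⟦in front of x7⟧ = {x1, x3, x4, x5, x6, x7} ∩ {x2, x3, x4, x5, x7, x8} = {x3, x4, x5, x7}
… ∩ ⟦behind x1⟧ = {x3, x4, x5, x7} ∩ {x2, x4, x5, x7, x8} = {x4, x5, x7}
So ⟦player in front of x7 behind x1⟧ = {x4, x5, x7}.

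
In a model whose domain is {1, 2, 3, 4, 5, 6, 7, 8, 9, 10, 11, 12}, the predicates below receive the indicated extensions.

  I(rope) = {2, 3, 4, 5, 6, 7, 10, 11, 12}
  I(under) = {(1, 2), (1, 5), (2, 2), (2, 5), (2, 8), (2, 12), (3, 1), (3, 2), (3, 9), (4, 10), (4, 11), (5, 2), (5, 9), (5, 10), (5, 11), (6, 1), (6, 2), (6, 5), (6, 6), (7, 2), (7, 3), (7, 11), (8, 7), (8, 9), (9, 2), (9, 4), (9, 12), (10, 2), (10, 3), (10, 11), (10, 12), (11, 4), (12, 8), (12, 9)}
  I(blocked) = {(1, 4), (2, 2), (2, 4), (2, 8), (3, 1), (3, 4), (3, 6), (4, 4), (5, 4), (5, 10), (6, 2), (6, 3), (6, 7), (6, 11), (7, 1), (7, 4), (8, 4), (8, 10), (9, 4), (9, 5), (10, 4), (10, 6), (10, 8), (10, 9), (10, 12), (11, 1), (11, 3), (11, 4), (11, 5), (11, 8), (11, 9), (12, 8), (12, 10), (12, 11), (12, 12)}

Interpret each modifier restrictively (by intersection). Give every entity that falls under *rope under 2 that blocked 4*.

{2, 3, 5, 7, 10}

⟦under 2⟧ = {x : ⟨x, 2⟩ ∈ ⟦under⟧} = {1, 2, 3, 5, 6, 7, 9, 10}
⟦that blocked 4⟧ = {x : ⟨x, 4⟩ ∈ ⟦blocked⟧} = {1, 2, 3, 4, 5, 7, 8, 9, 10, 11}
⟦rope⟧ = {2, 3, 4, 5, 6, 7, 10, 11, 12}
… ∩ ⟦under 2⟧ = {2, 3, 4, 5, 6, 7, 10, 11, 12} ∩ {1, 2, 3, 5, 6, 7, 9, 10} = {2, 3, 5, 6, 7, 10}
… ∩ ⟦that blocked 4⟧ = {2, 3, 5, 6, 7, 10} ∩ {1, 2, 3, 4, 5, 7, 8, 9, 10, 11} = {2, 3, 5, 7, 10}
So ⟦rope under 2 that blocked 4⟧ = {2, 3, 5, 7, 10}.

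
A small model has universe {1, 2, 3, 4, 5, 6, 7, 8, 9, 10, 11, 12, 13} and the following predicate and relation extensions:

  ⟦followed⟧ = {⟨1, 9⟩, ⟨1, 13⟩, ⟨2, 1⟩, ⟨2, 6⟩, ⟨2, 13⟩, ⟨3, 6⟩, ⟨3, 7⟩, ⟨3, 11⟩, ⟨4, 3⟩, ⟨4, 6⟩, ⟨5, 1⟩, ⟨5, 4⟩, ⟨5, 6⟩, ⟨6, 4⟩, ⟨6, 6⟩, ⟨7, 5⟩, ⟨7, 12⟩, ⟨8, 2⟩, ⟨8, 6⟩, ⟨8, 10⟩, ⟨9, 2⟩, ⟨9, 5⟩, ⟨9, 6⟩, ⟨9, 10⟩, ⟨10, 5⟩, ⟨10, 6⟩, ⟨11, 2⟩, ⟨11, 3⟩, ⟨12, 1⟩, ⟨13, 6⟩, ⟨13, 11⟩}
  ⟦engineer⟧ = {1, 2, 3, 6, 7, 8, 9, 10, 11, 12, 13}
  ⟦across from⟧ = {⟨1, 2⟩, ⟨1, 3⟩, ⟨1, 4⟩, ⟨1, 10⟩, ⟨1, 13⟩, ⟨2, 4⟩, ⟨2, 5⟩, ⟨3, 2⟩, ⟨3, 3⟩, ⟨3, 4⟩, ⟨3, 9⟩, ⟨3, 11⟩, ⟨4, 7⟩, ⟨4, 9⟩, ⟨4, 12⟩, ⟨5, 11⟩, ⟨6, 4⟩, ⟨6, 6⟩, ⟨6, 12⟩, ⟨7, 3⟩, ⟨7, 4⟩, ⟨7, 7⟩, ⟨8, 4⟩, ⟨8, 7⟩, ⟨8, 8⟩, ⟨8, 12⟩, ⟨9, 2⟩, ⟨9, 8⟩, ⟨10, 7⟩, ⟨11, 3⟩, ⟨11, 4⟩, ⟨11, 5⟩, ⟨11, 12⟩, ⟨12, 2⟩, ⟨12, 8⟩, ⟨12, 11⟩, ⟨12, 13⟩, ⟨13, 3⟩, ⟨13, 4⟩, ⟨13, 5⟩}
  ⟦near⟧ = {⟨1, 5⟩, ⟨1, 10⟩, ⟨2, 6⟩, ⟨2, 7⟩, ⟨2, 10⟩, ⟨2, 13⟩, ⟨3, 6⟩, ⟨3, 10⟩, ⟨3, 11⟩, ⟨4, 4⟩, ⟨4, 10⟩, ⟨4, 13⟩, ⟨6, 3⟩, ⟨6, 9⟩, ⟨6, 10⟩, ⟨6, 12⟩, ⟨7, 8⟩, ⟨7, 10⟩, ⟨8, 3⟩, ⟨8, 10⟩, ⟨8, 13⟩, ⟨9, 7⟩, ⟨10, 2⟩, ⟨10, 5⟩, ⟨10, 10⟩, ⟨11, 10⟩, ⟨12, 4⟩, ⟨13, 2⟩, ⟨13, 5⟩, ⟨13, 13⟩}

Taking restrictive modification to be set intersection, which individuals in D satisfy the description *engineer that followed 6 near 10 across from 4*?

⟦that followed 6⟧ = {x : ⟨x, 6⟩ ∈ ⟦followed⟧} = {2, 3, 4, 5, 6, 8, 9, 10, 13}
⟦near 10⟧ = {x : ⟨x, 10⟩ ∈ ⟦near⟧} = {1, 2, 3, 4, 6, 7, 8, 10, 11}
⟦across from 4⟧ = {x : ⟨x, 4⟩ ∈ ⟦across from⟧} = {1, 2, 3, 6, 7, 8, 11, 13}
⟦engineer⟧ = {1, 2, 3, 6, 7, 8, 9, 10, 11, 12, 13}
… ∩ ⟦that followed 6⟧ = {1, 2, 3, 6, 7, 8, 9, 10, 11, 12, 13} ∩ {2, 3, 4, 5, 6, 8, 9, 10, 13} = {2, 3, 6, 8, 9, 10, 13}
… ∩ ⟦near 10⟧ = {2, 3, 6, 8, 9, 10, 13} ∩ {1, 2, 3, 4, 6, 7, 8, 10, 11} = {2, 3, 6, 8, 10}
… ∩ ⟦across from 4⟧ = {2, 3, 6, 8, 10} ∩ {1, 2, 3, 6, 7, 8, 11, 13} = {2, 3, 6, 8}
So ⟦engineer that followed 6 near 10 across from 4⟧ = {2, 3, 6, 8}.

{2, 3, 6, 8}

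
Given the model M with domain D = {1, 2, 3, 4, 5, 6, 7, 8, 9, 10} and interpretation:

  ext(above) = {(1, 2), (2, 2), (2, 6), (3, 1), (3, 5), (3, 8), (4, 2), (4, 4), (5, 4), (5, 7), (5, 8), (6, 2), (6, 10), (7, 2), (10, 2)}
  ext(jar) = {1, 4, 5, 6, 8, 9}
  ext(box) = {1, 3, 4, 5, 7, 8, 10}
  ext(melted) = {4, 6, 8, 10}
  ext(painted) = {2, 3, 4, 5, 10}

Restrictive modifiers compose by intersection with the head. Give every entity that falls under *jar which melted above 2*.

⟦which melted⟧ = ⟦melted⟧ = {4, 6, 8, 10}
⟦above 2⟧ = {x : ⟨x, 2⟩ ∈ ⟦above⟧} = {1, 2, 4, 6, 7, 10}
⟦jar⟧ = {1, 4, 5, 6, 8, 9}
… ∩ ⟦which melted⟧ = {1, 4, 5, 6, 8, 9} ∩ {4, 6, 8, 10} = {4, 6, 8}
… ∩ ⟦above 2⟧ = {4, 6, 8} ∩ {1, 2, 4, 6, 7, 10} = {4, 6}
So ⟦jar which melted above 2⟧ = {4, 6}.

{4, 6}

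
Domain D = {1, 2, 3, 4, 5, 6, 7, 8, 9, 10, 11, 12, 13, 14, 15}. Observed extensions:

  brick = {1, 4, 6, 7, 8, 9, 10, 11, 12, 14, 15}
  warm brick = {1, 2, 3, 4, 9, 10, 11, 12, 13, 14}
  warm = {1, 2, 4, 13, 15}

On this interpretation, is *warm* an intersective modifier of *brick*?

⟦warm⟧ ∩ ⟦brick⟧ = {1, 2, 4, 13, 15} ∩ {1, 4, 6, 7, 8, 9, 10, 11, 12, 14, 15} = {1, 4, 15}
Observed ⟦warm brick⟧ = {1, 2, 3, 4, 9, 10, 11, 12, 13, 14}.
These differ, so the modifier is not intersective in this model.

no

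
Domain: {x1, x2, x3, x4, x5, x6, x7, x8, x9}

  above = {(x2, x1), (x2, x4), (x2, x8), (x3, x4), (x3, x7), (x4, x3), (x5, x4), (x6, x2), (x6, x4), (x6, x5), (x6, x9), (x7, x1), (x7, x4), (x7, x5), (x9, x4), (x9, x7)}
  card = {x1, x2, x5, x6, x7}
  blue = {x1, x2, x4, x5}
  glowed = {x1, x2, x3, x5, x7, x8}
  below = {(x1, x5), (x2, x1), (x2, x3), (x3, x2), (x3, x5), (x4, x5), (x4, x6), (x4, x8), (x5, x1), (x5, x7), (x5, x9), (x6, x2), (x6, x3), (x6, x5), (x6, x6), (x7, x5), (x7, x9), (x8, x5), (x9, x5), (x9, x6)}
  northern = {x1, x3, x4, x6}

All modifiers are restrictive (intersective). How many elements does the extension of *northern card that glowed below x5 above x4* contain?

0

⟦that glowed⟧ = ⟦glowed⟧ = {x1, x2, x3, x5, x7, x8}
⟦below x5⟧ = {x : ⟨x, x5⟩ ∈ ⟦below⟧} = {x1, x3, x4, x6, x7, x8, x9}
⟦above x4⟧ = {x : ⟨x, x4⟩ ∈ ⟦above⟧} = {x2, x3, x5, x6, x7, x9}
⟦card⟧ = {x1, x2, x5, x6, x7}
… ∩ ⟦that glowed⟧ = {x1, x2, x5, x6, x7} ∩ {x1, x2, x3, x5, x7, x8} = {x1, x2, x5, x7}
… ∩ ⟦below x5⟧ = {x1, x2, x5, x7} ∩ {x1, x3, x4, x6, x7, x8, x9} = {x1, x7}
… ∩ ⟦above x4⟧ = {x1, x7} ∩ {x2, x3, x5, x6, x7, x9} = {x7}
… ∩ ⟦northern⟧ = {x7} ∩ {x1, x3, x4, x6} = ∅
⟦northern card that glowed below x5 above x4⟧ = ∅, so the cardinality is 0.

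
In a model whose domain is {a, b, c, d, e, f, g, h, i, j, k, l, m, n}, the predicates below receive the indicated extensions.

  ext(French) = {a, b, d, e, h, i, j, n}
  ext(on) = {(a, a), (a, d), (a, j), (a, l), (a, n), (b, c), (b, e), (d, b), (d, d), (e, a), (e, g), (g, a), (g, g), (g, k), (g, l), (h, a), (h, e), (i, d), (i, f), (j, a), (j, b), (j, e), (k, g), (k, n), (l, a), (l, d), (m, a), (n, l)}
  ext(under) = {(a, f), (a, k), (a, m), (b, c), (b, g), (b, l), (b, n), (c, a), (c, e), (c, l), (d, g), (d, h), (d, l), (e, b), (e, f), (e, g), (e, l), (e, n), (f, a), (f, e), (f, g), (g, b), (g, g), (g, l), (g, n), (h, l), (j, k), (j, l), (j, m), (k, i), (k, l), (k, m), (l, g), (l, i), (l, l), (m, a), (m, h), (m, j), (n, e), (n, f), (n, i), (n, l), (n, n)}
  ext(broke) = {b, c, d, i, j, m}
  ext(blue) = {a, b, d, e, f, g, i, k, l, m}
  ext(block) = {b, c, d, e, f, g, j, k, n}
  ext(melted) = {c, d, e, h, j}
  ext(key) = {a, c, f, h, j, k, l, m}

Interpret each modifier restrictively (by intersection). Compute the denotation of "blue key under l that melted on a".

⟦under l⟧ = {x : ⟨x, l⟩ ∈ ⟦under⟧} = {b, c, d, e, g, h, j, k, l, n}
⟦that melted⟧ = ⟦melted⟧ = {c, d, e, h, j}
⟦on a⟧ = {x : ⟨x, a⟩ ∈ ⟦on⟧} = {a, e, g, h, j, l, m}
⟦key⟧ = {a, c, f, h, j, k, l, m}
… ∩ ⟦under l⟧ = {a, c, f, h, j, k, l, m} ∩ {b, c, d, e, g, h, j, k, l, n} = {c, h, j, k, l}
… ∩ ⟦that melted⟧ = {c, h, j, k, l} ∩ {c, d, e, h, j} = {c, h, j}
… ∩ ⟦on a⟧ = {c, h, j} ∩ {a, e, g, h, j, l, m} = {h, j}
… ∩ ⟦blue⟧ = {h, j} ∩ {a, b, d, e, f, g, i, k, l, m} = ∅
So ⟦blue key under l that melted on a⟧ = {}.

{}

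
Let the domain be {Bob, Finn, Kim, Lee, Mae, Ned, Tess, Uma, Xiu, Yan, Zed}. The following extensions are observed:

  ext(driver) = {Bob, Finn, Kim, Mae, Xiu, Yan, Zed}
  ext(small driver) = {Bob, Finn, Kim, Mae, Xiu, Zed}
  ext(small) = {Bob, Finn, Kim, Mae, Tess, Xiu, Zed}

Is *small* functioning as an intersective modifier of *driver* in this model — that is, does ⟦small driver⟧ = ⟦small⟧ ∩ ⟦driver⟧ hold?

yes

⟦small⟧ ∩ ⟦driver⟧ = {Bob, Finn, Kim, Mae, Tess, Xiu, Zed} ∩ {Bob, Finn, Kim, Mae, Xiu, Yan, Zed} = {Bob, Finn, Kim, Mae, Xiu, Zed}
Observed ⟦small driver⟧ = {Bob, Finn, Kim, Mae, Xiu, Zed}.
These coincide, so the modifier is intersective here.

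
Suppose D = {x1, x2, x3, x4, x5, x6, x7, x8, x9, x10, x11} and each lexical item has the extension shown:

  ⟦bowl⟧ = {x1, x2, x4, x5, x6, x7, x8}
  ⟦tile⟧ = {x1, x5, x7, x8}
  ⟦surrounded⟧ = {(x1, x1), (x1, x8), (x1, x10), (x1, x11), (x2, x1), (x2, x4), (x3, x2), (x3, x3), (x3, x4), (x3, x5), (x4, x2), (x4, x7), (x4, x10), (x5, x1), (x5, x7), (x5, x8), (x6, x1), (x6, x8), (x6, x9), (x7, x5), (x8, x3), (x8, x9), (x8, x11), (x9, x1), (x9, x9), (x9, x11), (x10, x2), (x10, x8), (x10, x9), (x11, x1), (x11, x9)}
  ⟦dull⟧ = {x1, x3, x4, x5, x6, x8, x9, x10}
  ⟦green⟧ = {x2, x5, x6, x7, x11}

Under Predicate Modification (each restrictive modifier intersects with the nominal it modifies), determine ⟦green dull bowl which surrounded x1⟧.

{x5, x6}

⟦which surrounded x1⟧ = {x : ⟨x, x1⟩ ∈ ⟦surrounded⟧} = {x1, x2, x5, x6, x9, x11}
⟦bowl⟧ = {x1, x2, x4, x5, x6, x7, x8}
… ∩ ⟦which surrounded x1⟧ = {x1, x2, x4, x5, x6, x7, x8} ∩ {x1, x2, x5, x6, x9, x11} = {x1, x2, x5, x6}
… ∩ ⟦green⟧ = {x1, x2, x5, x6} ∩ {x2, x5, x6, x7, x11} = {x2, x5, x6}
… ∩ ⟦dull⟧ = {x2, x5, x6} ∩ {x1, x3, x4, x5, x6, x8, x9, x10} = {x5, x6}
So ⟦green dull bowl which surrounded x1⟧ = {x5, x6}.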